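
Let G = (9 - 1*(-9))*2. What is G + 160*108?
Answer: 17316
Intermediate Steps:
G = 36 (G = (9 + 9)*2 = 18*2 = 36)
G + 160*108 = 36 + 160*108 = 36 + 17280 = 17316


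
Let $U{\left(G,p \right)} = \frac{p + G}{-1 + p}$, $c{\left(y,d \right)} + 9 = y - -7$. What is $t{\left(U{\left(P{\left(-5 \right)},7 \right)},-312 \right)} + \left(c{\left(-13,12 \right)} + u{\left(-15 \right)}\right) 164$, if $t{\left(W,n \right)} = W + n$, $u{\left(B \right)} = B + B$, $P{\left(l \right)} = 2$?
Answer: $- \frac{15381}{2} \approx -7690.5$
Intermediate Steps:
$u{\left(B \right)} = 2 B$
$c{\left(y,d \right)} = -2 + y$ ($c{\left(y,d \right)} = -9 + \left(y - -7\right) = -9 + \left(y + 7\right) = -9 + \left(7 + y\right) = -2 + y$)
$U{\left(G,p \right)} = \frac{G + p}{-1 + p}$
$t{\left(U{\left(P{\left(-5 \right)},7 \right)},-312 \right)} + \left(c{\left(-13,12 \right)} + u{\left(-15 \right)}\right) 164 = \left(\frac{2 + 7}{-1 + 7} - 312\right) + \left(\left(-2 - 13\right) + 2 \left(-15\right)\right) 164 = \left(\frac{1}{6} \cdot 9 - 312\right) + \left(-15 - 30\right) 164 = \left(\frac{1}{6} \cdot 9 - 312\right) - 7380 = \left(\frac{3}{2} - 312\right) - 7380 = - \frac{621}{2} - 7380 = - \frac{15381}{2}$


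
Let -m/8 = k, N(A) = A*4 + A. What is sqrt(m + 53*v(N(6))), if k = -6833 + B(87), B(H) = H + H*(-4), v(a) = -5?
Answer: sqrt(56487) ≈ 237.67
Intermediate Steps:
N(A) = 5*A (N(A) = 4*A + A = 5*A)
B(H) = -3*H (B(H) = H - 4*H = -3*H)
k = -7094 (k = -6833 - 3*87 = -6833 - 261 = -7094)
m = 56752 (m = -8*(-7094) = 56752)
sqrt(m + 53*v(N(6))) = sqrt(56752 + 53*(-5)) = sqrt(56752 - 265) = sqrt(56487)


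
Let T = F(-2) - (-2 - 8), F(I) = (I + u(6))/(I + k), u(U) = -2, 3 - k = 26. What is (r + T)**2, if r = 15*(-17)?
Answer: 37466641/625 ≈ 59947.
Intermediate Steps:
k = -23 (k = 3 - 1*26 = 3 - 26 = -23)
r = -255
F(I) = (-2 + I)/(-23 + I) (F(I) = (I - 2)/(I - 23) = (-2 + I)/(-23 + I))
T = 254/25 (T = (-2 - 2)/(-23 - 2) - (-2 - 8) = -4/(-25) - (-10) = -1/25*(-4) - 1*(-10) = 4/25 + 10 = 254/25 ≈ 10.160)
(r + T)**2 = (-255 + 254/25)**2 = (-6121/25)**2 = 37466641/625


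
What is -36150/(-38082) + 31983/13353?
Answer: 94482642/28250497 ≈ 3.3445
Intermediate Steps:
-36150/(-38082) + 31983/13353 = -36150*(-1/38082) + 31983*(1/13353) = 6025/6347 + 10661/4451 = 94482642/28250497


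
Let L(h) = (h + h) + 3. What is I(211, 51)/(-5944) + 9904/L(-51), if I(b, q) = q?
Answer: -58874425/588456 ≈ -100.05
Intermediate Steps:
L(h) = 3 + 2*h (L(h) = 2*h + 3 = 3 + 2*h)
I(211, 51)/(-5944) + 9904/L(-51) = 51/(-5944) + 9904/(3 + 2*(-51)) = 51*(-1/5944) + 9904/(3 - 102) = -51/5944 + 9904/(-99) = -51/5944 + 9904*(-1/99) = -51/5944 - 9904/99 = -58874425/588456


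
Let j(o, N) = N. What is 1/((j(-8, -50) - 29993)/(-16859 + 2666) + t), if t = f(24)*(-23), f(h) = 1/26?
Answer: 369018/454679 ≈ 0.81160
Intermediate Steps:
f(h) = 1/26
t = -23/26 (t = (1/26)*(-23) = -23/26 ≈ -0.88461)
1/((j(-8, -50) - 29993)/(-16859 + 2666) + t) = 1/((-50 - 29993)/(-16859 + 2666) - 23/26) = 1/(-30043/(-14193) - 23/26) = 1/(-30043*(-1/14193) - 23/26) = 1/(30043/14193 - 23/26) = 1/(454679/369018) = 369018/454679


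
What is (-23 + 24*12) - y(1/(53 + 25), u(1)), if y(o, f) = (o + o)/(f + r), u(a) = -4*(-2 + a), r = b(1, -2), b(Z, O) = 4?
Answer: 82679/312 ≈ 265.00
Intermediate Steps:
r = 4
u(a) = 8 - 4*a
y(o, f) = 2*o/(4 + f) (y(o, f) = (o + o)/(f + 4) = (2*o)/(4 + f) = 2*o/(4 + f))
(-23 + 24*12) - y(1/(53 + 25), u(1)) = (-23 + 24*12) - 2/((53 + 25)*(4 + (8 - 4*1))) = (-23 + 288) - 2/(78*(4 + (8 - 4))) = 265 - 2/(78*(4 + 4)) = 265 - 2/(78*8) = 265 - 1*1/312 = 265 - 1/312 = 82679/312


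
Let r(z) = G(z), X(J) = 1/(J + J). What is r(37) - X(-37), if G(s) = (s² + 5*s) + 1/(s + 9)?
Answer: 1322484/851 ≈ 1554.0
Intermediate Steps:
X(J) = 1/(2*J)
G(s) = s² + 1/(9 + s) + 5*s (G(s) = (s² + 5*s) + 1/(9 + s) = s² + 1/(9 + s) + 5*s)
r(z) = (1 + z³ + 14*z² + 45*z)/(9 + z)
r(37) - X(-37) = (1 + 37³ + 14*37² + 45*37)/(9 + 37) - 1/(2*(-37)) = (1 + 50653 + 14*1369 + 1665)/46 - (-1)/(2*37) = (1 + 50653 + 19166 + 1665)/46 - 1*(-1/74) = (1/46)*71485 + 1/74 = 71485/46 + 1/74 = 1322484/851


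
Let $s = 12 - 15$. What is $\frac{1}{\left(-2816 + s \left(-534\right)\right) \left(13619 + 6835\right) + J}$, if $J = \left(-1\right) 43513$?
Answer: $- \frac{1}{24874669} \approx -4.0202 \cdot 10^{-8}$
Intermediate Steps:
$J = -43513$
$s = -3$ ($s = 12 - 15 = -3$)
$\frac{1}{\left(-2816 + s \left(-534\right)\right) \left(13619 + 6835\right) + J} = \frac{1}{\left(-2816 - -1602\right) \left(13619 + 6835\right) - 43513} = \frac{1}{\left(-2816 + 1602\right) 20454 - 43513} = \frac{1}{\left(-1214\right) 20454 - 43513} = \frac{1}{-24831156 - 43513} = \frac{1}{-24874669} = - \frac{1}{24874669}$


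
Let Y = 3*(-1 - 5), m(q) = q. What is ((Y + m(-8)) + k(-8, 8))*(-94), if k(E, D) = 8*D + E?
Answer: -2820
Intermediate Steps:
Y = -18 (Y = 3*(-6) = -18)
k(E, D) = E + 8*D
((Y + m(-8)) + k(-8, 8))*(-94) = ((-18 - 8) + (-8 + 8*8))*(-94) = (-26 + (-8 + 64))*(-94) = (-26 + 56)*(-94) = 30*(-94) = -2820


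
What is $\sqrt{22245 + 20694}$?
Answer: $3 \sqrt{4771} \approx 207.22$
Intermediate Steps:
$\sqrt{22245 + 20694} = \sqrt{42939} = 3 \sqrt{4771}$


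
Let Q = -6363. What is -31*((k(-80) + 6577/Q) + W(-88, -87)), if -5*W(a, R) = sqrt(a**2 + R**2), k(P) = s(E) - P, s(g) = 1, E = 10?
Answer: -15773606/6363 + 31*sqrt(15313)/5 ≈ -1711.7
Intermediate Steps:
k(P) = 1 - P
W(a, R) = -sqrt(R**2 + a**2)/5 (W(a, R) = -sqrt(a**2 + R**2)/5 = -sqrt(R**2 + a**2)/5)
-31*((k(-80) + 6577/Q) + W(-88, -87)) = -31*(((1 - 1*(-80)) + 6577/(-6363)) - sqrt((-87)**2 + (-88)**2)/5) = -31*(((1 + 80) + 6577*(-1/6363)) - sqrt(7569 + 7744)/5) = -31*((81 - 6577/6363) - sqrt(15313)/5) = -31*(508826/6363 - sqrt(15313)/5) = -15773606/6363 + 31*sqrt(15313)/5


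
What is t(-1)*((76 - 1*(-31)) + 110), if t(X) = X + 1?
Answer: 0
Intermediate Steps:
t(X) = 1 + X
t(-1)*((76 - 1*(-31)) + 110) = (1 - 1)*((76 - 1*(-31)) + 110) = 0*((76 + 31) + 110) = 0*(107 + 110) = 0*217 = 0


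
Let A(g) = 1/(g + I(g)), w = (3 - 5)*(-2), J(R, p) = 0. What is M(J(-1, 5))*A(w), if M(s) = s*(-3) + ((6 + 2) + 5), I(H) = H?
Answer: 13/8 ≈ 1.6250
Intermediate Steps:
w = 4 (w = -2*(-2) = 4)
A(g) = 1/(2*g) (A(g) = 1/(g + g) = 1/(2*g))
M(s) = 13 - 3*s (M(s) = -3*s + (8 + 5) = -3*s + 13 = 13 - 3*s)
M(J(-1, 5))*A(w) = (13 - 3*0)*((1/2)/4) = (13 + 0)*((1/2)*(1/4)) = 13*(1/8) = 13/8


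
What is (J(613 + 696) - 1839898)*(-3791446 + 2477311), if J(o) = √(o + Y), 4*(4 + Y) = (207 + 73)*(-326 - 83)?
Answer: 2417874358230 - 6570675*I*√1093 ≈ 2.4179e+12 - 2.1723e+8*I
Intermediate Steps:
Y = -28634 (Y = -4 + ((207 + 73)*(-326 - 83))/4 = -4 + (280*(-409))/4 = -4 + (¼)*(-114520) = -4 - 28630 = -28634)
J(o) = √(-28634 + o) (J(o) = √(o - 28634) = √(-28634 + o))
(J(613 + 696) - 1839898)*(-3791446 + 2477311) = (√(-28634 + (613 + 696)) - 1839898)*(-3791446 + 2477311) = (√(-28634 + 1309) - 1839898)*(-1314135) = (√(-27325) - 1839898)*(-1314135) = (5*I*√1093 - 1839898)*(-1314135) = (-1839898 + 5*I*√1093)*(-1314135) = 2417874358230 - 6570675*I*√1093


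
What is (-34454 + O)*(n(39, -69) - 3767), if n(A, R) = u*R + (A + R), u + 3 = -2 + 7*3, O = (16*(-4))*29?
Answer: 177955310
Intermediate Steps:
O = -1856 (O = -64*29 = -1856)
u = 16 (u = -3 + (-2 + 7*3) = -3 + (-2 + 21) = -3 + 19 = 16)
n(A, R) = A + 17*R (n(A, R) = 16*R + (A + R) = A + 17*R)
(-34454 + O)*(n(39, -69) - 3767) = (-34454 - 1856)*((39 + 17*(-69)) - 3767) = -36310*((39 - 1173) - 3767) = -36310*(-1134 - 3767) = -36310*(-4901) = 177955310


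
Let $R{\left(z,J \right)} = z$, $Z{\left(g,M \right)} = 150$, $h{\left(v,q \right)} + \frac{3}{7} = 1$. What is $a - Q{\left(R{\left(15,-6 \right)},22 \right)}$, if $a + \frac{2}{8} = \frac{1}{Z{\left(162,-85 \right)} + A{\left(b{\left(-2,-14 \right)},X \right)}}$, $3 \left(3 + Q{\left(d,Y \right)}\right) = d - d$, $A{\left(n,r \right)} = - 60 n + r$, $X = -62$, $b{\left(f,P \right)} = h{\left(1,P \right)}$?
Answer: $\frac{1041}{376} \approx 2.7686$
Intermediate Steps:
$h{\left(v,q \right)} = \frac{4}{7}$ ($h{\left(v,q \right)} = - \frac{3}{7} + 1 = \frac{4}{7}$)
$b{\left(f,P \right)} = \frac{4}{7}$
$A{\left(n,r \right)} = r - 60 n$
$Q{\left(d,Y \right)} = -3$ ($Q{\left(d,Y \right)} = -3 + \frac{d - d}{3} = -3 + \frac{1}{3} \cdot 0 = -3 + 0 = -3$)
$a = - \frac{87}{376}$ ($a = - \frac{1}{4} + \frac{1}{150 - \frac{674}{7}} = - \frac{1}{4} + \frac{1}{\frac{376}{7}} = - \frac{1}{4} + \frac{7}{376} = - \frac{87}{376} \approx -0.23138$)
$a - Q{\left(R{\left(15,-6 \right)},22 \right)} = - \frac{87}{376} - -3 = - \frac{87}{376} + 3 = \frac{1041}{376}$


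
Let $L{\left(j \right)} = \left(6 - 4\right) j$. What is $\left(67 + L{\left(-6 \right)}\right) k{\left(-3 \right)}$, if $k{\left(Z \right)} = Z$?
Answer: $-165$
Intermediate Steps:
$L{\left(j \right)} = 2 j$
$\left(67 + L{\left(-6 \right)}\right) k{\left(-3 \right)} = \left(67 + 2 \left(-6\right)\right) \left(-3\right) = \left(67 - 12\right) \left(-3\right) = 55 \left(-3\right) = -165$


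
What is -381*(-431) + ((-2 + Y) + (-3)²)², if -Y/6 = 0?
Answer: 164260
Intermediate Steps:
Y = 0 (Y = -6*0 = 0)
-381*(-431) + ((-2 + Y) + (-3)²)² = -381*(-431) + ((-2 + 0) + (-3)²)² = 164211 + (-2 + 9)² = 164211 + 7² = 164211 + 49 = 164260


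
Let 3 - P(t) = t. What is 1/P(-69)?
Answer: 1/72 ≈ 0.013889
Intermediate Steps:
P(t) = 3 - t
1/P(-69) = 1/(3 - 1*(-69)) = 1/(3 + 69) = 1/72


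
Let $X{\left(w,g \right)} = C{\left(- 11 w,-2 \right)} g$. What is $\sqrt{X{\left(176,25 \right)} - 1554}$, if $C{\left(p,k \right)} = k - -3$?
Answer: $i \sqrt{1529} \approx 39.102 i$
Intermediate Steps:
$C{\left(p,k \right)} = 3 + k$ ($C{\left(p,k \right)} = k + 3 = 3 + k$)
$X{\left(w,g \right)} = g$ ($X{\left(w,g \right)} = \left(3 - 2\right) g = 1 g = g$)
$\sqrt{X{\left(176,25 \right)} - 1554} = \sqrt{25 - 1554} = \sqrt{-1529} = i \sqrt{1529}$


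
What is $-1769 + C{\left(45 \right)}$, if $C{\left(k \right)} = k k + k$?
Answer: $301$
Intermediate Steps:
$C{\left(k \right)} = k + k^{2}$ ($C{\left(k \right)} = k^{2} + k = k + k^{2}$)
$-1769 + C{\left(45 \right)} = -1769 + 45 \left(1 + 45\right) = -1769 + 45 \cdot 46 = -1769 + 2070 = 301$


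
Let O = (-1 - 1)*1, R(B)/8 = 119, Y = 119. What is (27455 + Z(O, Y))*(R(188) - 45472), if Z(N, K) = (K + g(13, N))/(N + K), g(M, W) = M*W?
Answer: -15890315840/13 ≈ -1.2223e+9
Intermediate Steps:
R(B) = 952 (R(B) = 8*119 = 952)
O = -2 (O = -2*1 = -2)
Z(N, K) = (K + 13*N)/(K + N) (Z(N, K) = (K + 13*N)/(N + K) = (K + 13*N)/(K + N))
(27455 + Z(O, Y))*(R(188) - 45472) = (27455 + (119 + 13*(-2))/(119 - 2))*(952 - 45472) = (27455 + (119 - 26)/117)*(-44520) = (27455 + (1/117)*93)*(-44520) = (27455 + 31/39)*(-44520) = (1070776/39)*(-44520) = -15890315840/13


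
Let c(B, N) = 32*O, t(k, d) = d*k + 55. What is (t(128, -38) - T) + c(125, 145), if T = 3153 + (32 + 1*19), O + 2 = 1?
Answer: -8045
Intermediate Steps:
O = -1 (O = -2 + 1 = -1)
t(k, d) = 55 + d*k
T = 3204 (T = 3153 + (32 + 19) = 3153 + 51 = 3204)
c(B, N) = -32 (c(B, N) = 32*(-1) = -32)
(t(128, -38) - T) + c(125, 145) = ((55 - 38*128) - 1*3204) - 32 = ((55 - 4864) - 3204) - 32 = (-4809 - 3204) - 32 = -8013 - 32 = -8045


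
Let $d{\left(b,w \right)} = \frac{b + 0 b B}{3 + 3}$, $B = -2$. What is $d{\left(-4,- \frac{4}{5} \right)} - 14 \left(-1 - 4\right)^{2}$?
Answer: $- \frac{1052}{3} \approx -350.67$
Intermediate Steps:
$d{\left(b,w \right)} = \frac{b}{6}$ ($d{\left(b,w \right)} = \frac{b + 0 b \left(-2\right)}{3 + 3} = \frac{b + 0 \left(-2\right)}{6} = \left(b + 0\right) \frac{1}{6} = b \frac{1}{6} = \frac{b}{6}$)
$d{\left(-4,- \frac{4}{5} \right)} - 14 \left(-1 - 4\right)^{2} = \frac{1}{6} \left(-4\right) - 14 \left(-1 - 4\right)^{2} = - \frac{2}{3} - 14 \left(-5\right)^{2} = - \frac{2}{3} - 350 = - \frac{1052}{3}$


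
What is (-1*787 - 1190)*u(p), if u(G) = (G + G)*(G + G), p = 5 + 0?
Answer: -197700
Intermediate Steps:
p = 5
u(G) = 4*G² (u(G) = (2*G)*(2*G) = 4*G²)
(-1*787 - 1190)*u(p) = (-1*787 - 1190)*(4*5²) = (-787 - 1190)*(4*25) = -1977*100 = -197700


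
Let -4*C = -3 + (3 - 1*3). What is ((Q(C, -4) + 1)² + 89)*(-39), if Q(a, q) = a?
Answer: -57447/16 ≈ -3590.4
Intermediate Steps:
C = ¾ (C = -(-3 + (3 - 1*3))/4 = -(-3 + (3 - 3))/4 = -(-3 + 0)/4 = -¼*(-3) = ¾ ≈ 0.75000)
((Q(C, -4) + 1)² + 89)*(-39) = ((¾ + 1)² + 89)*(-39) = ((7/4)² + 89)*(-39) = (49/16 + 89)*(-39) = (1473/16)*(-39) = -57447/16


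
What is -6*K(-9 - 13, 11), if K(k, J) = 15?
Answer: -90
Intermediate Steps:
-6*K(-9 - 13, 11) = -6*15 = -90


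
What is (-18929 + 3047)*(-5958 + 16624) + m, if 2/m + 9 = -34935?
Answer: -2959711582465/17472 ≈ -1.6940e+8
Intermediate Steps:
m = -1/17472 (m = 2/(-9 - 34935) = 2/(-34944) = 2*(-1/34944) = -1/17472 ≈ -5.7234e-5)
(-18929 + 3047)*(-5958 + 16624) + m = (-18929 + 3047)*(-5958 + 16624) - 1/17472 = -15882*10666 - 1/17472 = -169397412 - 1/17472 = -2959711582465/17472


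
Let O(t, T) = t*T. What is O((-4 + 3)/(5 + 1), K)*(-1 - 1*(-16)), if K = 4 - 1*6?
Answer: 5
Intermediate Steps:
K = -2 (K = 4 - 6 = -2)
O(t, T) = T*t
O((-4 + 3)/(5 + 1), K)*(-1 - 1*(-16)) = (-2*(-4 + 3)/(5 + 1))*(-1 - 1*(-16)) = (-(-2)/6)*(-1 + 16) = -(-2)/6*15 = -2*(-1/6)*15 = (1/3)*15 = 5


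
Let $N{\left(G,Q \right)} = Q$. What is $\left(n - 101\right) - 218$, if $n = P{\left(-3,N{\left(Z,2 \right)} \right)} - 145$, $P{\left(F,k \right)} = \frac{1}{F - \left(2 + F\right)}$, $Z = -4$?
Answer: $- \frac{929}{2} \approx -464.5$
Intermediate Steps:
$P{\left(F,k \right)} = - \frac{1}{2}$ ($P{\left(F,k \right)} = \frac{1}{-2} = - \frac{1}{2}$)
$n = - \frac{291}{2}$ ($n = - \frac{1}{2} - 145 = - \frac{291}{2} \approx -145.5$)
$\left(n - 101\right) - 218 = \left(- \frac{291}{2} - 101\right) - 218 = - \frac{493}{2} - 218 = - \frac{929}{2}$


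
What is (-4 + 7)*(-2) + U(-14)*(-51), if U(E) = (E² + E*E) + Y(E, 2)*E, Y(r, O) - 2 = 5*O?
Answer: -11430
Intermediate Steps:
Y(r, O) = 2 + 5*O
U(E) = 2*E² + 12*E (U(E) = (E² + E*E) + (2 + 5*2)*E = (E² + E²) + (2 + 10)*E = 2*E² + 12*E)
(-4 + 7)*(-2) + U(-14)*(-51) = (-4 + 7)*(-2) + (2*(-14)*(6 - 14))*(-51) = 3*(-2) + (2*(-14)*(-8))*(-51) = -6 + 224*(-51) = -6 - 11424 = -11430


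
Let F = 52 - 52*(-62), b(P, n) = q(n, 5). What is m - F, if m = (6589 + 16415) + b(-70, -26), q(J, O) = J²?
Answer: 20404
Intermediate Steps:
b(P, n) = n²
m = 23680 (m = (6589 + 16415) + (-26)² = 23004 + 676 = 23680)
F = 3276 (F = 52 + 3224 = 3276)
m - F = 23680 - 1*3276 = 23680 - 3276 = 20404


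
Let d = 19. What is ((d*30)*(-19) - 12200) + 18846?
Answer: -4184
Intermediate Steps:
((d*30)*(-19) - 12200) + 18846 = ((19*30)*(-19) - 12200) + 18846 = (570*(-19) - 12200) + 18846 = (-10830 - 12200) + 18846 = -23030 + 18846 = -4184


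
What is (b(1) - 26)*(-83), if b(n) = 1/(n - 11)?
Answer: 21663/10 ≈ 2166.3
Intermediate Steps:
b(n) = 1/(-11 + n)
(b(1) - 26)*(-83) = (1/(-11 + 1) - 26)*(-83) = (1/(-10) - 26)*(-83) = (-⅒ - 26)*(-83) = -261/10*(-83) = 21663/10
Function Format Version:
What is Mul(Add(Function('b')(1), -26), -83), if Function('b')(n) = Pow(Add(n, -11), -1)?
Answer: Rational(21663, 10) ≈ 2166.3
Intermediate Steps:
Function('b')(n) = Pow(Add(-11, n), -1)
Mul(Add(Function('b')(1), -26), -83) = Mul(Add(Pow(Add(-11, 1), -1), -26), -83) = Mul(Add(Pow(-10, -1), -26), -83) = Mul(Add(Rational(-1, 10), -26), -83) = Mul(Rational(-261, 10), -83) = Rational(21663, 10)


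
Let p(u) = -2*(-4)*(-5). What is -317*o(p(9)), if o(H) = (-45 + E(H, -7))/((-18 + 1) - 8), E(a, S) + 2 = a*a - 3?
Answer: 19654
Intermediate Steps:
p(u) = -40 (p(u) = 8*(-5) = -40)
E(a, S) = -5 + a² (E(a, S) = -2 + (a*a - 3) = -2 + (a² - 3) = -2 + (-3 + a²) = -5 + a²)
o(H) = 2 - H²/25 (o(H) = (-45 + (-5 + H²))/((-18 + 1) - 8) = (-50 + H²)/(-17 - 8) = (-50 + H²)/(-25) = (-50 + H²)*(-1/25) = 2 - H²/25)
-317*o(p(9)) = -317*(2 - 1/25*(-40)²) = -317*(2 - 1/25*1600) = -317*(2 - 64) = -317*(-62) = 19654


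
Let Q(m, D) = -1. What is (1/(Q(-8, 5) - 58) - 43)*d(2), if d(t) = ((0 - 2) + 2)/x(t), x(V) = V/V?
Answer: 0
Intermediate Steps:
x(V) = 1
d(t) = 0 (d(t) = ((0 - 2) + 2)/1 = (-2 + 2)*1 = 0*1 = 0)
(1/(Q(-8, 5) - 58) - 43)*d(2) = (1/(-1 - 58) - 43)*0 = (1/(-59) - 43)*0 = (-1/59 - 43)*0 = -2538/59*0 = 0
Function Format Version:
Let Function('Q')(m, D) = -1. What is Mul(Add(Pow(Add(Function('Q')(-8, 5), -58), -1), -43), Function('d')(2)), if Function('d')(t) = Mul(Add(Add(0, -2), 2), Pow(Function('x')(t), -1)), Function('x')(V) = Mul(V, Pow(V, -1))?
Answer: 0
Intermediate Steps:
Function('x')(V) = 1
Function('d')(t) = 0 (Function('d')(t) = Mul(Add(Add(0, -2), 2), Pow(1, -1)) = Mul(Add(-2, 2), 1) = Mul(0, 1) = 0)
Mul(Add(Pow(Add(Function('Q')(-8, 5), -58), -1), -43), Function('d')(2)) = Mul(Add(Pow(Add(-1, -58), -1), -43), 0) = Mul(Add(Pow(-59, -1), -43), 0) = Mul(Add(Rational(-1, 59), -43), 0) = Mul(Rational(-2538, 59), 0) = 0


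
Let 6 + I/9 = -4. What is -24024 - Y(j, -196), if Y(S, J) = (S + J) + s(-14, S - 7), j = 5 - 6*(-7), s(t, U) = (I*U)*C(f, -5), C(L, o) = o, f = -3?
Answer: -41875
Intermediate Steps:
I = -90 (I = -54 + 9*(-4) = -54 - 36 = -90)
s(t, U) = 450*U (s(t, U) = -90*U*(-5) = 450*U)
j = 47 (j = 5 + 42 = 47)
Y(S, J) = -3150 + J + 451*S (Y(S, J) = (S + J) + 450*(S - 7) = (J + S) + 450*(-7 + S) = (J + S) + (-3150 + 450*S) = -3150 + J + 451*S)
-24024 - Y(j, -196) = -24024 - (-3150 - 196 + 451*47) = -24024 - (-3150 - 196 + 21197) = -24024 - 1*17851 = -24024 - 17851 = -41875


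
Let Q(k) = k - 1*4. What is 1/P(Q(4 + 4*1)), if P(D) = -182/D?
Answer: -2/91 ≈ -0.021978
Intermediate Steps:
Q(k) = -4 + k (Q(k) = k - 4 = -4 + k)
1/P(Q(4 + 4*1)) = 1/(-182/(-4 + (4 + 4*1))) = 1/(-182/(-4 + (4 + 4))) = 1/(-182/(-4 + 8)) = 1/(-182/4) = 1/(-182*¼) = 1/(-91/2) = -2/91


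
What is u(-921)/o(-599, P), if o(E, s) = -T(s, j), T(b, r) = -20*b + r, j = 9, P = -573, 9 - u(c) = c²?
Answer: 282744/3823 ≈ 73.959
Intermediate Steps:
u(c) = 9 - c²
T(b, r) = r - 20*b
o(E, s) = -9 + 20*s (o(E, s) = -(9 - 20*s) = -9 + 20*s)
u(-921)/o(-599, P) = (9 - 1*(-921)²)/(-9 + 20*(-573)) = (9 - 1*848241)/(-9 - 11460) = (9 - 848241)/(-11469) = -848232*(-1/11469) = 282744/3823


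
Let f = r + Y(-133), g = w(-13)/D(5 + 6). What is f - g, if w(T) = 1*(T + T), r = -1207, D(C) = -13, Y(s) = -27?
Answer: -1236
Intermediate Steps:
w(T) = 2*T (w(T) = 1*(2*T) = 2*T)
g = 2 (g = (2*(-13))/(-13) = -26*(-1/13) = 2)
f = -1234 (f = -1207 - 27 = -1234)
f - g = -1234 - 1*2 = -1234 - 2 = -1236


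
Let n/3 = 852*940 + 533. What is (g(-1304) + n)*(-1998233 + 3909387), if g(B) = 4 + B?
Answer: 4592386481606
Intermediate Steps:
n = 2404239 (n = 3*(852*940 + 533) = 3*(800880 + 533) = 3*801413 = 2404239)
(g(-1304) + n)*(-1998233 + 3909387) = ((4 - 1304) + 2404239)*(-1998233 + 3909387) = (-1300 + 2404239)*1911154 = 2402939*1911154 = 4592386481606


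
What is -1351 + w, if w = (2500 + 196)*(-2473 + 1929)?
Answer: -1467975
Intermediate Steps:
w = -1466624 (w = 2696*(-544) = -1466624)
-1351 + w = -1351 - 1466624 = -1467975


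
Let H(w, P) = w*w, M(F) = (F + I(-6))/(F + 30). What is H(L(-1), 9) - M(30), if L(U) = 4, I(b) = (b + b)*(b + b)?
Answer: 131/10 ≈ 13.100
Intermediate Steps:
I(b) = 4*b**2 (I(b) = (2*b)*(2*b) = 4*b**2)
M(F) = (144 + F)/(30 + F) (M(F) = (F + 4*(-6)**2)/(F + 30) = (F + 4*36)/(30 + F) = (F + 144)/(30 + F) = (144 + F)/(30 + F))
H(w, P) = w**2
H(L(-1), 9) - M(30) = 4**2 - (144 + 30)/(30 + 30) = 16 - 174/60 = 16 - 1*29/10 = 16 - 29/10 = 131/10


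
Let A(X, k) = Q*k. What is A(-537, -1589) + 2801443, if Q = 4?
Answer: 2795087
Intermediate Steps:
A(X, k) = 4*k
A(-537, -1589) + 2801443 = 4*(-1589) + 2801443 = -6356 + 2801443 = 2795087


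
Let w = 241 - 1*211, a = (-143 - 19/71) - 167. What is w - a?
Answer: 24159/71 ≈ 340.27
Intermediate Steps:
a = -22029/71 (a = (-143 - 19*1/71) - 167 = (-143 - 19/71) - 167 = -10172/71 - 167 = -22029/71 ≈ -310.27)
w = 30 (w = 241 - 211 = 30)
w - a = 30 - 1*(-22029/71) = 30 + 22029/71 = 24159/71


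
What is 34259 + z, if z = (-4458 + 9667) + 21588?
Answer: 61056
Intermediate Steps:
z = 26797 (z = 5209 + 21588 = 26797)
34259 + z = 34259 + 26797 = 61056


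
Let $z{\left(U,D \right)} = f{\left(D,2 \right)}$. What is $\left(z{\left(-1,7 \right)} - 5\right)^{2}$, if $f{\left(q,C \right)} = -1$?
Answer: $36$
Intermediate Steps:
$z{\left(U,D \right)} = -1$
$\left(z{\left(-1,7 \right)} - 5\right)^{2} = \left(-1 - 5\right)^{2} = \left(-6\right)^{2} = 36$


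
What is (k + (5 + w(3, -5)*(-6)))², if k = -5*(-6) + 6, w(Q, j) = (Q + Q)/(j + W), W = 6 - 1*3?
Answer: 3481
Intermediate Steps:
W = 3 (W = 6 - 3 = 3)
w(Q, j) = 2*Q/(3 + j) (w(Q, j) = (Q + Q)/(j + 3) = (2*Q)/(3 + j) = 2*Q/(3 + j))
k = 36 (k = 30 + 6 = 36)
(k + (5 + w(3, -5)*(-6)))² = (36 + (5 + (2*3/(3 - 5))*(-6)))² = (36 + (5 + (2*3/(-2))*(-6)))² = (36 + (5 + (2*3*(-½))*(-6)))² = (36 + (5 - 3*(-6)))² = (36 + (5 + 18))² = (36 + 23)² = 59² = 3481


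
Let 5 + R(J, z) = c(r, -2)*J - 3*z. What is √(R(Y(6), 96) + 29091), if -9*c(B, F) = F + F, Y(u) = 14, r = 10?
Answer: √259238/3 ≈ 169.72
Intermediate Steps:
c(B, F) = -2*F/9 (c(B, F) = -(F + F)/9 = -2*F/9)
R(J, z) = -5 - 3*z + 4*J/9 (R(J, z) = -5 + ((-2/9*(-2))*J - 3*z) = -5 + (4*J/9 - 3*z) = -5 + (-3*z + 4*J/9) = -5 - 3*z + 4*J/9)
√(R(Y(6), 96) + 29091) = √((-5 - 3*96 + (4/9)*14) + 29091) = √((-5 - 288 + 56/9) + 29091) = √(-2581/9 + 29091) = √(259238/9) = √259238/3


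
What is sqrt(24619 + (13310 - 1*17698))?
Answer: sqrt(20231) ≈ 142.24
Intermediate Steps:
sqrt(24619 + (13310 - 1*17698)) = sqrt(24619 + (13310 - 17698)) = sqrt(24619 - 4388) = sqrt(20231)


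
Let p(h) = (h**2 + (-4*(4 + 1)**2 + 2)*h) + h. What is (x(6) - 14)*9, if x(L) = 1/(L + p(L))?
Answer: -7561/60 ≈ -126.02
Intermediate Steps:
p(h) = h**2 - 97*h (p(h) = (h**2 + (-4*5**2 + 2)*h) + h = (h**2 + (-4*25 + 2)*h) + h = (h**2 + (-100 + 2)*h) + h = (h**2 - 98*h) + h = h**2 - 97*h)
x(L) = 1/(L + L*(-97 + L))
(x(6) - 14)*9 = (1/(6*(-96 + 6)) - 14)*9 = ((1/6)/(-90) - 14)*9 = ((1/6)*(-1/90) - 14)*9 = (-1/540 - 14)*9 = -7561/540*9 = -7561/60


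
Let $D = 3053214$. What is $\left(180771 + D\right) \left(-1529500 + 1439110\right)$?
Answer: $-292319904150$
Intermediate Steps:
$\left(180771 + D\right) \left(-1529500 + 1439110\right) = \left(180771 + 3053214\right) \left(-1529500 + 1439110\right) = 3233985 \left(-90390\right) = -292319904150$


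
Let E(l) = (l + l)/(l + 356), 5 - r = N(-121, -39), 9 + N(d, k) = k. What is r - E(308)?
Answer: 4322/83 ≈ 52.072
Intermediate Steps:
N(d, k) = -9 + k
r = 53 (r = 5 - (-9 - 39) = 5 - 1*(-48) = 5 + 48 = 53)
E(l) = 2*l/(356 + l) (E(l) = (2*l)/(356 + l) = 2*l/(356 + l))
r - E(308) = 53 - 2*308/(356 + 308) = 53 - 2*308/664 = 53 - 1*77/83 = 53 - 77/83 = 4322/83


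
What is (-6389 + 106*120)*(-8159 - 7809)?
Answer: -101093408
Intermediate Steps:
(-6389 + 106*120)*(-8159 - 7809) = (-6389 + 12720)*(-15968) = 6331*(-15968) = -101093408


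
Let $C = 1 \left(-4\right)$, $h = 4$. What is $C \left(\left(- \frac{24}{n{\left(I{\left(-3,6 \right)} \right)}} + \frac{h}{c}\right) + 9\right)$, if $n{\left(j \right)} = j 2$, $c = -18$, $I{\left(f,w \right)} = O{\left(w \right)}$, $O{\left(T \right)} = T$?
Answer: $- \frac{244}{9} \approx -27.111$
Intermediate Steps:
$I{\left(f,w \right)} = w$
$n{\left(j \right)} = 2 j$
$C = -4$
$C \left(\left(- \frac{24}{n{\left(I{\left(-3,6 \right)} \right)}} + \frac{h}{c}\right) + 9\right) = - 4 \left(\left(- \frac{24}{2 \cdot 6} + \frac{4}{-18}\right) + 9\right) = - 4 \left(\left(- \frac{24}{12} + 4 \left(- \frac{1}{18}\right)\right) + 9\right) = - 4 \left(\left(\left(-24\right) \frac{1}{12} - \frac{2}{9}\right) + 9\right) = - 4 \left(\left(-2 - \frac{2}{9}\right) + 9\right) = - 4 \left(- \frac{20}{9} + 9\right) = \left(-4\right) \frac{61}{9} = - \frac{244}{9}$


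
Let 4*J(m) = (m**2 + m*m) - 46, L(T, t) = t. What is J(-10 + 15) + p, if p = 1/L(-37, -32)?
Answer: 31/32 ≈ 0.96875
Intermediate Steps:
J(m) = -23/2 + m**2/2 (J(m) = ((m**2 + m*m) - 46)/4 = ((m**2 + m**2) - 46)/4 = (2*m**2 - 46)/4 = (-46 + 2*m**2)/4 = -23/2 + m**2/2)
p = -1/32 (p = 1/(-32) = -1/32 ≈ -0.031250)
J(-10 + 15) + p = (-23/2 + (-10 + 15)**2/2) - 1/32 = (-23/2 + (1/2)*5**2) - 1/32 = (-23/2 + (1/2)*25) - 1/32 = (-23/2 + 25/2) - 1/32 = 1 - 1/32 = 31/32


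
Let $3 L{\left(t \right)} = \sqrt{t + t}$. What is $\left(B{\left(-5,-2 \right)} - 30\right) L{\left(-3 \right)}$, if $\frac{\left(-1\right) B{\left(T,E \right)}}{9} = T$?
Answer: $5 i \sqrt{6} \approx 12.247 i$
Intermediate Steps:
$B{\left(T,E \right)} = - 9 T$
$L{\left(t \right)} = \frac{\sqrt{2} \sqrt{t}}{3}$ ($L{\left(t \right)} = \frac{\sqrt{t + t}}{3} = \frac{\sqrt{2 t}}{3} = \frac{\sqrt{2} \sqrt{t}}{3}$)
$\left(B{\left(-5,-2 \right)} - 30\right) L{\left(-3 \right)} = \left(\left(-9\right) \left(-5\right) - 30\right) \frac{\sqrt{2} \sqrt{-3}}{3} = \left(45 - 30\right) \frac{\sqrt{2} i \sqrt{3}}{3} = 15 \frac{i \sqrt{6}}{3} = 5 i \sqrt{6}$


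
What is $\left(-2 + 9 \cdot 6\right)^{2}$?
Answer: $2704$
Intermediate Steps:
$\left(-2 + 9 \cdot 6\right)^{2} = \left(-2 + 54\right)^{2} = 52^{2} = 2704$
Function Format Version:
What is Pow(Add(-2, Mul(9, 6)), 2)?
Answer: 2704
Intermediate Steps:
Pow(Add(-2, Mul(9, 6)), 2) = Pow(Add(-2, 54), 2) = Pow(52, 2) = 2704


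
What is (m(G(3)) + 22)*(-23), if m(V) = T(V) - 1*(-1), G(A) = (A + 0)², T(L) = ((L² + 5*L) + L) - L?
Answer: -3427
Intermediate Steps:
T(L) = L² + 5*L (T(L) = (L² + 6*L) - L = L² + 5*L)
G(A) = A²
m(V) = 1 + V*(5 + V) (m(V) = V*(5 + V) - 1*(-1) = V*(5 + V) + 1 = 1 + V*(5 + V))
(m(G(3)) + 22)*(-23) = ((1 + 3²*(5 + 3²)) + 22)*(-23) = ((1 + 9*(5 + 9)) + 22)*(-23) = ((1 + 9*14) + 22)*(-23) = ((1 + 126) + 22)*(-23) = (127 + 22)*(-23) = 149*(-23) = -3427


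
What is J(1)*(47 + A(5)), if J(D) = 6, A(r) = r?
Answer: 312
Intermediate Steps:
J(1)*(47 + A(5)) = 6*(47 + 5) = 6*52 = 312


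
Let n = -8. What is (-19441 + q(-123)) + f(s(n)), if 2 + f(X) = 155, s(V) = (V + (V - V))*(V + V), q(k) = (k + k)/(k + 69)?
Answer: -173551/9 ≈ -19283.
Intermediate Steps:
q(k) = 2*k/(69 + k) (q(k) = (2*k)/(69 + k) = 2*k/(69 + k))
s(V) = 2*V**2 (s(V) = (V + 0)*(2*V) = V*(2*V) = 2*V**2)
f(X) = 153 (f(X) = -2 + 155 = 153)
(-19441 + q(-123)) + f(s(n)) = (-19441 + 2*(-123)/(69 - 123)) + 153 = (-19441 + 2*(-123)/(-54)) + 153 = (-19441 + 2*(-123)*(-1/54)) + 153 = (-19441 + 41/9) + 153 = -174928/9 + 153 = -173551/9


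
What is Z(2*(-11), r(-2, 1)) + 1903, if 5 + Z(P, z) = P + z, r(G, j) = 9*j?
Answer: 1885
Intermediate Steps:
Z(P, z) = -5 + P + z (Z(P, z) = -5 + (P + z) = -5 + P + z)
Z(2*(-11), r(-2, 1)) + 1903 = (-5 + 2*(-11) + 9*1) + 1903 = (-5 - 22 + 9) + 1903 = -18 + 1903 = 1885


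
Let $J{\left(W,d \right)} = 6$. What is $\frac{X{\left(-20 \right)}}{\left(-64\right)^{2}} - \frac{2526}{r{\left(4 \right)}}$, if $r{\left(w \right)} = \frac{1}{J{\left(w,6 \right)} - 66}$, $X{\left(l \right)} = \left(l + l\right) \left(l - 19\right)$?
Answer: $\frac{77598915}{512} \approx 1.5156 \cdot 10^{5}$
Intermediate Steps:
$X{\left(l \right)} = 2 l \left(-19 + l\right)$
$r{\left(w \right)} = - \frac{1}{60}$ ($r{\left(w \right)} = \frac{1}{6 - 66} = \frac{1}{-60} = - \frac{1}{60}$)
$\frac{X{\left(-20 \right)}}{\left(-64\right)^{2}} - \frac{2526}{r{\left(4 \right)}} = \frac{2 \left(-20\right) \left(-19 - 20\right)}{\left(-64\right)^{2}} - \frac{2526}{- \frac{1}{60}} = \frac{2 \left(-20\right) \left(-39\right)}{4096} - -151560 = 1560 \cdot \frac{1}{4096} + 151560 = \frac{195}{512} + 151560 = \frac{77598915}{512}$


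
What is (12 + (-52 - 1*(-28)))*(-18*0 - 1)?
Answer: 12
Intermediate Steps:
(12 + (-52 - 1*(-28)))*(-18*0 - 1) = (12 + (-52 + 28))*(-3*0 - 1) = (12 - 24)*(0 - 1) = -12*(-1) = 12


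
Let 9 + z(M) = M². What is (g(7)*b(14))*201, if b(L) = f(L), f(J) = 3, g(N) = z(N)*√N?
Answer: 24120*√7 ≈ 63816.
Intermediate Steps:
z(M) = -9 + M²
g(N) = √N*(-9 + N²) (g(N) = (-9 + N²)*√N = √N*(-9 + N²))
b(L) = 3
(g(7)*b(14))*201 = ((√7*(-9 + 7²))*3)*201 = ((√7*(-9 + 49))*3)*201 = ((√7*40)*3)*201 = ((40*√7)*3)*201 = (120*√7)*201 = 24120*√7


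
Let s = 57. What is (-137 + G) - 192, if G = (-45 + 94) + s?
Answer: -223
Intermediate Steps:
G = 106 (G = (-45 + 94) + 57 = 49 + 57 = 106)
(-137 + G) - 192 = (-137 + 106) - 192 = -31 - 192 = -223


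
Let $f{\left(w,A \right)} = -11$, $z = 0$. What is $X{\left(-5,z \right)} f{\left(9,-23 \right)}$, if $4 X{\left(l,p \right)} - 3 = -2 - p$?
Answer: $- \frac{11}{4} \approx -2.75$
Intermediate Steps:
$X{\left(l,p \right)} = \frac{1}{4} - \frac{p}{4}$ ($X{\left(l,p \right)} = \frac{3}{4} + \frac{-2 - p}{4} = \frac{3}{4} - \left(\frac{1}{2} + \frac{p}{4}\right) = \frac{1}{4} - \frac{p}{4}$)
$X{\left(-5,z \right)} f{\left(9,-23 \right)} = \left(\frac{1}{4} - 0\right) \left(-11\right) = \left(\frac{1}{4} + 0\right) \left(-11\right) = \frac{1}{4} \left(-11\right) = - \frac{11}{4}$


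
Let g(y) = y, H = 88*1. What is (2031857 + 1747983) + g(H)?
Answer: 3779928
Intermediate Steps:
H = 88
(2031857 + 1747983) + g(H) = (2031857 + 1747983) + 88 = 3779840 + 88 = 3779928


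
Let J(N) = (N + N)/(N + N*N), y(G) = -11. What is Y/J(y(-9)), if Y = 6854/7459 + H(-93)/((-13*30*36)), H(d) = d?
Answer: -32307949/6981624 ≈ -4.6276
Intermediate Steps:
J(N) = 2*N/(N + N²) (J(N) = (2*N)/(N + N²) = 2*N/(N + N²))
Y = 32307949/34908120 (Y = 6854/7459 - 93/(-13*30*36) = 6854*(1/7459) - 93/((-390*36)) = 6854/7459 - 93/(-14040) = 6854/7459 - 93*(-1/14040) = 6854/7459 + 31/4680 = 32307949/34908120 ≈ 0.92551)
Y/J(y(-9)) = 32307949/(34908120*((2/(1 - 11)))) = 32307949/(34908120*((2/(-10)))) = 32307949/(34908120*((2*(-⅒)))) = 32307949/(34908120*(-⅕)) = (32307949/34908120)*(-5) = -32307949/6981624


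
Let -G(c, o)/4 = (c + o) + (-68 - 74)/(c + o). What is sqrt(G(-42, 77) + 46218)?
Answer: sqrt(56465430)/35 ≈ 214.70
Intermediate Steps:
G(c, o) = -4*c - 4*o + 568/(c + o) (G(c, o) = -4*((c + o) + (-68 - 74)/(c + o)) = -4*((c + o) - 142/(c + o)) = -4*(c + o - 142/(c + o)) = -4*c - 4*o + 568/(c + o))
sqrt(G(-42, 77) + 46218) = sqrt(4*(142 - 1*(-42)**2 - 1*77**2 - 2*(-42)*77)/(-42 + 77) + 46218) = sqrt(4*(142 - 1*1764 - 1*5929 + 6468)/35 + 46218) = sqrt(4*(1/35)*(142 - 1764 - 5929 + 6468) + 46218) = sqrt(4*(1/35)*(-1083) + 46218) = sqrt(-4332/35 + 46218) = sqrt(1613298/35) = sqrt(56465430)/35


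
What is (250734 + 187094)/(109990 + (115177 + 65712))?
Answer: 437828/290879 ≈ 1.5052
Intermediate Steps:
(250734 + 187094)/(109990 + (115177 + 65712)) = 437828/(109990 + 180889) = 437828/290879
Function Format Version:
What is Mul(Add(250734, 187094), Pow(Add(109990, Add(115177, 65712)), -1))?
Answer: Rational(437828, 290879) ≈ 1.5052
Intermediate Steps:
Mul(Add(250734, 187094), Pow(Add(109990, Add(115177, 65712)), -1)) = Mul(437828, Pow(Add(109990, 180889), -1)) = Mul(437828, Pow(290879, -1)) = Mul(437828, Rational(1, 290879)) = Rational(437828, 290879)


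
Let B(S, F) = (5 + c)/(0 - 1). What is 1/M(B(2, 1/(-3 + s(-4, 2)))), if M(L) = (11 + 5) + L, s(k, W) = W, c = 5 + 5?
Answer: 1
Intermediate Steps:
c = 10
B(S, F) = -15 (B(S, F) = (5 + 10)/(0 - 1) = 15/(-1) = 15*(-1) = -15)
M(L) = 16 + L
1/M(B(2, 1/(-3 + s(-4, 2)))) = 1/(16 - 15) = 1/1 = 1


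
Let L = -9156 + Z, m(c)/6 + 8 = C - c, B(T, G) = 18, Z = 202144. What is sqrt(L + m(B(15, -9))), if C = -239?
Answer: sqrt(191398) ≈ 437.49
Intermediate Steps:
m(c) = -1482 - 6*c (m(c) = -48 + 6*(-239 - c) = -48 + (-1434 - 6*c) = -1482 - 6*c)
L = 192988 (L = -9156 + 202144 = 192988)
sqrt(L + m(B(15, -9))) = sqrt(192988 + (-1482 - 6*18)) = sqrt(192988 + (-1482 - 108)) = sqrt(192988 - 1590) = sqrt(191398)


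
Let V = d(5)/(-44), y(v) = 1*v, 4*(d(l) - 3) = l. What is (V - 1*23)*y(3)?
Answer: -12195/176 ≈ -69.290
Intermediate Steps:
d(l) = 3 + l/4
y(v) = v
V = -17/176 (V = (3 + (1/4)*5)/(-44) = (3 + 5/4)*(-1/44) = (17/4)*(-1/44) = -17/176 ≈ -0.096591)
(V - 1*23)*y(3) = (-17/176 - 1*23)*3 = (-17/176 - 23)*3 = -4065/176*3 = -12195/176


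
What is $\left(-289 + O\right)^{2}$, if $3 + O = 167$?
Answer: $15625$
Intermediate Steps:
$O = 164$ ($O = -3 + 167 = 164$)
$\left(-289 + O\right)^{2} = \left(-289 + 164\right)^{2} = \left(-125\right)^{2} = 15625$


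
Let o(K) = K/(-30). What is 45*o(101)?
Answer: -303/2 ≈ -151.50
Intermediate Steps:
o(K) = -K/30 (o(K) = K*(-1/30) = -K/30)
45*o(101) = 45*(-1/30*101) = 45*(-101/30) = -303/2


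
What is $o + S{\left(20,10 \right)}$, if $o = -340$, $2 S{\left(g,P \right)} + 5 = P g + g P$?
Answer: $- \frac{285}{2} \approx -142.5$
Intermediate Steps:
$S{\left(g,P \right)} = - \frac{5}{2} + P g$ ($S{\left(g,P \right)} = - \frac{5}{2} + \frac{P g + g P}{2} = - \frac{5}{2} + \frac{P g + P g}{2} = - \frac{5}{2} + \frac{2 P g}{2} = - \frac{5}{2} + P g$)
$o + S{\left(20,10 \right)} = -340 + \left(- \frac{5}{2} + 10 \cdot 20\right) = -340 + \left(- \frac{5}{2} + 200\right) = -340 + \frac{395}{2} = - \frac{285}{2}$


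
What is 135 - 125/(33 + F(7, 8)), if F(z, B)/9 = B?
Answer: 2810/21 ≈ 133.81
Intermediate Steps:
F(z, B) = 9*B
135 - 125/(33 + F(7, 8)) = 135 - 125/(33 + 9*8) = 135 - 125/(33 + 72) = 135 - 125/105 = 135 + (1/105)*(-125) = 135 - 25/21 = 2810/21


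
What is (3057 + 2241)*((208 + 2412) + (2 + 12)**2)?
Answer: 14919168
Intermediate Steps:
(3057 + 2241)*((208 + 2412) + (2 + 12)**2) = 5298*(2620 + 14**2) = 5298*(2620 + 196) = 5298*2816 = 14919168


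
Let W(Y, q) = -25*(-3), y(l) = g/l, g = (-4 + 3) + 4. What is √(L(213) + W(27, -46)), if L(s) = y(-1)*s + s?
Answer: 3*I*√39 ≈ 18.735*I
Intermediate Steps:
g = 3 (g = -1 + 4 = 3)
y(l) = 3/l
L(s) = -2*s (L(s) = (3/(-1))*s + s = (3*(-1))*s + s = -3*s + s = -2*s)
W(Y, q) = 75
√(L(213) + W(27, -46)) = √(-2*213 + 75) = √(-426 + 75) = √(-351) = 3*I*√39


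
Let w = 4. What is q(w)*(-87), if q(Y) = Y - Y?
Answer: 0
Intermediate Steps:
q(Y) = 0
q(w)*(-87) = 0*(-87) = 0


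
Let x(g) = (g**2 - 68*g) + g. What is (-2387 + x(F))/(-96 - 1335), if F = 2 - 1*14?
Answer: 1439/1431 ≈ 1.0056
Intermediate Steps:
F = -12 (F = 2 - 14 = -12)
x(g) = g**2 - 67*g
(-2387 + x(F))/(-96 - 1335) = (-2387 - 12*(-67 - 12))/(-96 - 1335) = (-2387 - 12*(-79))/(-1431) = (-2387 + 948)*(-1/1431) = -1439*(-1/1431) = 1439/1431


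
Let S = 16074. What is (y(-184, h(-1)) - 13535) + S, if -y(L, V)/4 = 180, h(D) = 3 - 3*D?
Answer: 1819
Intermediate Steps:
y(L, V) = -720 (y(L, V) = -4*180 = -720)
(y(-184, h(-1)) - 13535) + S = (-720 - 13535) + 16074 = -14255 + 16074 = 1819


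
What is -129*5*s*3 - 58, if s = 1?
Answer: -1993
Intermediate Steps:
-129*5*s*3 - 58 = -129*5*1*3 - 58 = -645*3 - 58 = -129*15 - 58 = -1935 - 58 = -1993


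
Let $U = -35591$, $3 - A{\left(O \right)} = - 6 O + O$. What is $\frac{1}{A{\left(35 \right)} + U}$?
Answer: $- \frac{1}{35413} \approx -2.8238 \cdot 10^{-5}$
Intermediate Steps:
$A{\left(O \right)} = 3 + 5 O$ ($A{\left(O \right)} = 3 - \left(- 6 O + O\right) = 3 - - 5 O = 3 + 5 O$)
$\frac{1}{A{\left(35 \right)} + U} = \frac{1}{\left(3 + 5 \cdot 35\right) - 35591} = \frac{1}{\left(3 + 175\right) - 35591} = \frac{1}{178 - 35591} = \frac{1}{-35413} = - \frac{1}{35413}$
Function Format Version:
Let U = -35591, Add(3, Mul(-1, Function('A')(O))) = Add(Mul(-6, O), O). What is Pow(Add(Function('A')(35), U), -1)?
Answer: Rational(-1, 35413) ≈ -2.8238e-5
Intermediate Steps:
Function('A')(O) = Add(3, Mul(5, O)) (Function('A')(O) = Add(3, Mul(-1, Add(Mul(-6, O), O))) = Add(3, Mul(-1, Mul(-5, O))) = Add(3, Mul(5, O)))
Pow(Add(Function('A')(35), U), -1) = Pow(Add(Add(3, Mul(5, 35)), -35591), -1) = Pow(Add(Add(3, 175), -35591), -1) = Pow(Add(178, -35591), -1) = Pow(-35413, -1) = Rational(-1, 35413)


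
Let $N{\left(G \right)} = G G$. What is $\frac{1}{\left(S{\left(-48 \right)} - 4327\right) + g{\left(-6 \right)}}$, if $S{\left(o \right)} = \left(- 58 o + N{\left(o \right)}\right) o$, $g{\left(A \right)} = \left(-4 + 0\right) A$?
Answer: $- \frac{1}{248527} \approx -4.0237 \cdot 10^{-6}$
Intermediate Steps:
$N{\left(G \right)} = G^{2}$
$g{\left(A \right)} = - 4 A$
$S{\left(o \right)} = o \left(o^{2} - 58 o\right)$ ($S{\left(o \right)} = \left(- 58 o + o^{2}\right) o = \left(o^{2} - 58 o\right) o = o \left(o^{2} - 58 o\right)$)
$\frac{1}{\left(S{\left(-48 \right)} - 4327\right) + g{\left(-6 \right)}} = \frac{1}{\left(\left(-48\right)^{2} \left(-58 - 48\right) - 4327\right) - -24} = \frac{1}{\left(2304 \left(-106\right) - 4327\right) + 24} = \frac{1}{\left(-244224 - 4327\right) + 24} = \frac{1}{-248551 + 24} = \frac{1}{-248527} = - \frac{1}{248527}$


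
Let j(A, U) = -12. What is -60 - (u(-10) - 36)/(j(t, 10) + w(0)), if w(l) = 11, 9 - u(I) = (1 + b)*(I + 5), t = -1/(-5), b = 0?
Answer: -82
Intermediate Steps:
t = ⅕ (t = -1*(-⅕) = ⅕ ≈ 0.20000)
u(I) = 4 - I (u(I) = 9 - (1 + 0)*(I + 5) = 9 - (5 + I) = 9 + (-5 - I) = 4 - I)
-60 - (u(-10) - 36)/(j(t, 10) + w(0)) = -60 - ((4 - 1*(-10)) - 36)/(-12 + 11) = -60 - ((4 + 10) - 36)/(-1) = -60 - (14 - 36)*(-1) = -60 - (-22)*(-1) = -60 - 1*22 = -60 - 22 = -82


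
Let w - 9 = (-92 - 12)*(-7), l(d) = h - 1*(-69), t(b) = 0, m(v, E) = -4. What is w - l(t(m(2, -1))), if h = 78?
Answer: 590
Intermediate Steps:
l(d) = 147 (l(d) = 78 - 1*(-69) = 78 + 69 = 147)
w = 737 (w = 9 + (-92 - 12)*(-7) = 9 - 104*(-7) = 9 + 728 = 737)
w - l(t(m(2, -1))) = 737 - 1*147 = 737 - 147 = 590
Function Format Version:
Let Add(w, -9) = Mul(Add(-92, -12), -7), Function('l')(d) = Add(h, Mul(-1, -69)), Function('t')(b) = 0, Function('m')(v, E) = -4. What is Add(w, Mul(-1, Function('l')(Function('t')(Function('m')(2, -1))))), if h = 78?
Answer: 590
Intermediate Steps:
Function('l')(d) = 147 (Function('l')(d) = Add(78, Mul(-1, -69)) = Add(78, 69) = 147)
w = 737 (w = Add(9, Mul(Add(-92, -12), -7)) = Add(9, Mul(-104, -7)) = Add(9, 728) = 737)
Add(w, Mul(-1, Function('l')(Function('t')(Function('m')(2, -1))))) = Add(737, Mul(-1, 147)) = Add(737, -147) = 590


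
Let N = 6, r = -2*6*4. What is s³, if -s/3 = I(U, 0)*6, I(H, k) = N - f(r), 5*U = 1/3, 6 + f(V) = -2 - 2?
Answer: -23887872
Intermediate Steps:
r = -48 (r = -12*4 = -48)
f(V) = -10 (f(V) = -6 + (-2 - 2) = -6 - 4 = -10)
U = 1/15 (U = (⅕)/3 = (⅕)*(⅓) = 1/15 ≈ 0.066667)
I(H, k) = 16 (I(H, k) = 6 - 1*(-10) = 6 + 10 = 16)
s = -288 (s = -48*6 = -3*96 = -288)
s³ = (-288)³ = -23887872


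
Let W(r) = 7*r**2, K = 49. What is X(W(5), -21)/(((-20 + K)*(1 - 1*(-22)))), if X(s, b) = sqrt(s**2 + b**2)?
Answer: 7*sqrt(634)/667 ≈ 0.26425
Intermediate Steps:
X(s, b) = sqrt(b**2 + s**2)
X(W(5), -21)/(((-20 + K)*(1 - 1*(-22)))) = sqrt((-21)**2 + (7*5**2)**2)/(((-20 + 49)*(1 - 1*(-22)))) = sqrt(441 + (7*25)**2)/((29*(1 + 22))) = sqrt(441 + 175**2)/((29*23)) = sqrt(441 + 30625)/667 = sqrt(31066)*(1/667) = (7*sqrt(634))*(1/667) = 7*sqrt(634)/667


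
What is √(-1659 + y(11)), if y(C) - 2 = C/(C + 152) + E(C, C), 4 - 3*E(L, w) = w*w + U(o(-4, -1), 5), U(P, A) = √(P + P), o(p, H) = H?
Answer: √(-405533079 - 79707*I*√2)/489 ≈ 0.0057235 - 41.182*I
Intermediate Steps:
U(P, A) = √2*√P (U(P, A) = √(2*P) = √2*√P)
E(L, w) = 4/3 - w²/3 - I*√2/3 (E(L, w) = 4/3 - (w*w + √2*√(-1))/3 = 4/3 - (w² + √2*I)/3 = 4/3 - (w² + I*√2)/3 = 4/3 + (-w²/3 - I*√2/3) = 4/3 - w²/3 - I*√2/3)
y(C) = 10/3 - C²/3 + C/(152 + C) - I*√2/3 (y(C) = 2 + (C/(C + 152) + (4/3 - C²/3 - I*√2/3)) = 2 + (C/(152 + C) + (4/3 - C²/3 - I*√2/3)) = 2 + (4/3 - C²/3 + C/(152 + C) - I*√2/3) = 10/3 - C²/3 + C/(152 + C) - I*√2/3)
√(-1659 + y(11)) = √(-1659 + (1520 - 1*11³ - 152*11² + 13*11 - 152*I*√2 - 1*I*11*√2)/(3*(152 + 11))) = √(-1659 + (⅓)*(1520 - 1*1331 - 152*121 + 143 - 152*I*√2 - 11*I*√2)/163) = √(-1659 + (⅓)*(1/163)*(1520 - 1331 - 18392 + 143 - 152*I*√2 - 11*I*√2)) = √(-1659 + (⅓)*(1/163)*(-18060 - 163*I*√2)) = √(-1659 + (-6020/163 - I*√2/3)) = √(-276437/163 - I*√2/3)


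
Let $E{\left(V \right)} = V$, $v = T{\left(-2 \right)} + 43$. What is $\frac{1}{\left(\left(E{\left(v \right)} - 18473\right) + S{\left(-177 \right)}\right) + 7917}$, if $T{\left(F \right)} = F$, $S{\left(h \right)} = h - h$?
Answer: $- \frac{1}{10515} \approx -9.5102 \cdot 10^{-5}$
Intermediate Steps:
$S{\left(h \right)} = 0$
$v = 41$ ($v = -2 + 43 = 41$)
$\frac{1}{\left(\left(E{\left(v \right)} - 18473\right) + S{\left(-177 \right)}\right) + 7917} = \frac{1}{\left(\left(41 - 18473\right) + 0\right) + 7917} = \frac{1}{\left(-18432 + 0\right) + 7917} = \frac{1}{-18432 + 7917} = \frac{1}{-10515} = - \frac{1}{10515}$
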